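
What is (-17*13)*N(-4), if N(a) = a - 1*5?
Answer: 1989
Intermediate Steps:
N(a) = -5 + a (N(a) = a - 5 = -5 + a)
(-17*13)*N(-4) = (-17*13)*(-5 - 4) = -221*(-9) = 1989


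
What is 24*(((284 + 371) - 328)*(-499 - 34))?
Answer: -4182984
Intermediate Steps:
24*(((284 + 371) - 328)*(-499 - 34)) = 24*((655 - 328)*(-533)) = 24*(327*(-533)) = 24*(-174291) = -4182984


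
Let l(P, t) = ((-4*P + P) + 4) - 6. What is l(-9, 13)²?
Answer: 625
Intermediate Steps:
l(P, t) = -2 - 3*P (l(P, t) = (-3*P + 4) - 6 = (4 - 3*P) - 6 = -2 - 3*P)
l(-9, 13)² = (-2 - 3*(-9))² = (-2 + 27)² = 25² = 625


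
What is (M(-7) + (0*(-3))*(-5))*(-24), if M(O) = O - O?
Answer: 0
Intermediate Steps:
M(O) = 0
(M(-7) + (0*(-3))*(-5))*(-24) = (0 + (0*(-3))*(-5))*(-24) = (0 + 0*(-5))*(-24) = (0 + 0)*(-24) = 0*(-24) = 0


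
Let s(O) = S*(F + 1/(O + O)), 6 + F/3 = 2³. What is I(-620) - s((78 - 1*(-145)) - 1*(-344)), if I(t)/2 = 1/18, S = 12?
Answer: -13589/189 ≈ -71.899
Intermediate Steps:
I(t) = ⅑ (I(t) = 2/18 = 2*(1/18) = ⅑)
F = 6 (F = -18 + 3*2³ = -18 + 3*8 = -18 + 24 = 6)
s(O) = 72 + 6/O (s(O) = 12*(6 + 1/(O + O)) = 12*(6 + 1/(2*O)) = 72 + 6/O)
I(-620) - s((78 - 1*(-145)) - 1*(-344)) = ⅑ - (72 + 6/((78 - 1*(-145)) - 1*(-344))) = ⅑ - (72 + 6/((78 + 145) + 344)) = ⅑ - (72 + 6/(223 + 344)) = ⅑ - (72 + 6/567) = ⅑ - (72 + 6*(1/567)) = ⅑ - (72 + 2/189) = ⅑ - 1*13610/189 = ⅑ - 13610/189 = -13589/189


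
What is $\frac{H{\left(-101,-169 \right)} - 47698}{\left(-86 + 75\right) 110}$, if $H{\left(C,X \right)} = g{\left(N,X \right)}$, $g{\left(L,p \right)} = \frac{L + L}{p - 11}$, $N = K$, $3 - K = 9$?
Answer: $\frac{715469}{18150} \approx 39.42$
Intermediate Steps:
$K = -6$ ($K = 3 - 9 = -6$)
$N = -6$
$g{\left(L,p \right)} = \frac{2 L}{-11 + p}$
$H{\left(C,X \right)} = - \frac{12}{-11 + X}$ ($H{\left(C,X \right)} = 2 \left(-6\right) \frac{1}{-11 + X} = - \frac{12}{-11 + X}$)
$\frac{H{\left(-101,-169 \right)} - 47698}{\left(-86 + 75\right) 110} = \frac{- \frac{12}{-11 - 169} - 47698}{\left(-86 + 75\right) 110} = \frac{- \frac{12}{-180} - 47698}{\left(-11\right) 110} = \frac{\left(-12\right) \left(- \frac{1}{180}\right) - 47698}{-1210} = \left(\frac{1}{15} - 47698\right) \left(- \frac{1}{1210}\right) = \left(- \frac{715469}{15}\right) \left(- \frac{1}{1210}\right) = \frac{715469}{18150}$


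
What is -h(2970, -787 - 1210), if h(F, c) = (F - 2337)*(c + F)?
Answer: -615909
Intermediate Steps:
h(F, c) = (-2337 + F)*(F + c)
-h(2970, -787 - 1210) = -(2970**2 - 2337*2970 - 2337*(-787 - 1210) + 2970*(-787 - 1210)) = -(8820900 - 6940890 - 2337*(-1997) + 2970*(-1997)) = -(8820900 - 6940890 + 4666989 - 5931090) = -1*615909 = -615909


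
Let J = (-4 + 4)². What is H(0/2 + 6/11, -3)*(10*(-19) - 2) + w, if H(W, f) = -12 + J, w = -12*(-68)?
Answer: 3120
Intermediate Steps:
J = 0 (J = 0² = 0)
w = 816
H(W, f) = -12 (H(W, f) = -12 + 0 = -12)
H(0/2 + 6/11, -3)*(10*(-19) - 2) + w = -12*(10*(-19) - 2) + 816 = -12*(-190 - 2) + 816 = -12*(-192) + 816 = 2304 + 816 = 3120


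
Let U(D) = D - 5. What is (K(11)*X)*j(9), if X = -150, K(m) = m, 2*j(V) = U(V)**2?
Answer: -13200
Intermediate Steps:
U(D) = -5 + D
j(V) = (-5 + V)**2/2
(K(11)*X)*j(9) = (11*(-150))*((-5 + 9)**2/2) = -825*4**2 = -825*16 = -1650*8 = -13200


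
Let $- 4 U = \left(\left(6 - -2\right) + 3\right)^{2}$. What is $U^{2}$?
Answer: $\frac{14641}{16} \approx 915.06$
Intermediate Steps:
$U = - \frac{121}{4}$ ($U = - \frac{\left(\left(6 - -2\right) + 3\right)^{2}}{4} = - \frac{\left(\left(6 + 2\right) + 3\right)^{2}}{4} = - \frac{\left(8 + 3\right)^{2}}{4} = - \frac{11^{2}}{4} = \left(- \frac{1}{4}\right) 121 = - \frac{121}{4} \approx -30.25$)
$U^{2} = \left(- \frac{121}{4}\right)^{2} = \frac{14641}{16}$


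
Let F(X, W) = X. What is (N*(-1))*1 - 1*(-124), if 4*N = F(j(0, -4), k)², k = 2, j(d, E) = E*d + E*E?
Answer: 60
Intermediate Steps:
j(d, E) = E² + E*d (j(d, E) = E*d + E² = E² + E*d)
N = 64 (N = (-4*(-4 + 0))²/4 = (-4*(-4))²/4 = (¼)*16² = (¼)*256 = 64)
(N*(-1))*1 - 1*(-124) = (64*(-1))*1 - 1*(-124) = -64*1 + 124 = -64 + 124 = 60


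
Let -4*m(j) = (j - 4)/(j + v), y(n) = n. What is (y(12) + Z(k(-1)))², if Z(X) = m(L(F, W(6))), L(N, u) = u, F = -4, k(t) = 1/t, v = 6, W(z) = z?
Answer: 82369/576 ≈ 143.00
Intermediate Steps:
m(j) = -(-4 + j)/(4*(6 + j)) (m(j) = -(j - 4)/(4*(j + 6)) = -(-4 + j)/(4*(6 + j)))
Z(X) = -1/24 (Z(X) = (4 - 1*6)/(4*(6 + 6)) = (¼)*(4 - 6)/12 = (¼)*(1/12)*(-2) = -1/24)
(y(12) + Z(k(-1)))² = (12 - 1/24)² = (287/24)² = 82369/576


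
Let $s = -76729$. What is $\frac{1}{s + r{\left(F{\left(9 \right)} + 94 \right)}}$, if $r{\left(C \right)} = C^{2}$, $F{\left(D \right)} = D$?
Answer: $- \frac{1}{66120} \approx -1.5124 \cdot 10^{-5}$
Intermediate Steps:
$\frac{1}{s + r{\left(F{\left(9 \right)} + 94 \right)}} = \frac{1}{-76729 + \left(9 + 94\right)^{2}} = \frac{1}{-76729 + 103^{2}} = \frac{1}{-76729 + 10609} = \frac{1}{-66120} = - \frac{1}{66120}$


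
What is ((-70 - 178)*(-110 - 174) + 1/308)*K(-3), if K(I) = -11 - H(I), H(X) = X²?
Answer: -108465285/77 ≈ -1.4086e+6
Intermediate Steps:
K(I) = -11 - I²
((-70 - 178)*(-110 - 174) + 1/308)*K(-3) = ((-70 - 178)*(-110 - 174) + 1/308)*(-11 - 1*(-3)²) = (-248*(-284) + 1/308)*(-11 - 1*9) = (70432 + 1/308)*(-11 - 9) = (21693057/308)*(-20) = -108465285/77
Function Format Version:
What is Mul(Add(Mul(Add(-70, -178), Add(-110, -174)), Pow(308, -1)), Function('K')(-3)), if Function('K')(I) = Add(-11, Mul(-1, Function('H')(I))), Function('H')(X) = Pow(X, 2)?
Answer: Rational(-108465285, 77) ≈ -1.4086e+6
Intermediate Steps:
Function('K')(I) = Add(-11, Mul(-1, Pow(I, 2)))
Mul(Add(Mul(Add(-70, -178), Add(-110, -174)), Pow(308, -1)), Function('K')(-3)) = Mul(Add(Mul(Add(-70, -178), Add(-110, -174)), Pow(308, -1)), Add(-11, Mul(-1, Pow(-3, 2)))) = Mul(Add(Mul(-248, -284), Rational(1, 308)), Add(-11, Mul(-1, 9))) = Mul(Add(70432, Rational(1, 308)), Add(-11, -9)) = Mul(Rational(21693057, 308), -20) = Rational(-108465285, 77)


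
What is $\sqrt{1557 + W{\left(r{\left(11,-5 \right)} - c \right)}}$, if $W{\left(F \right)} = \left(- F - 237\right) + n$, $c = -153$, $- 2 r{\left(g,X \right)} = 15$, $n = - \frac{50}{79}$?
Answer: $\frac{\sqrt{29304418}}{158} \approx 34.262$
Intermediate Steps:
$n = - \frac{50}{79}$ ($n = \left(-50\right) \frac{1}{79} = - \frac{50}{79} \approx -0.63291$)
$r{\left(g,X \right)} = - \frac{15}{2}$ ($r{\left(g,X \right)} = \left(- \frac{1}{2}\right) 15 = - \frac{15}{2}$)
$W{\left(F \right)} = - \frac{18773}{79} - F$ ($W{\left(F \right)} = \left(- F - 237\right) - \frac{50}{79} = \left(-237 - F\right) - \frac{50}{79} = - \frac{18773}{79} - F$)
$\sqrt{1557 + W{\left(r{\left(11,-5 \right)} - c \right)}} = \sqrt{1557 - \left(\frac{36361}{158} + 153\right)} = \sqrt{1557 - \frac{60535}{158}} = \sqrt{\frac{185471}{158}} = \frac{\sqrt{29304418}}{158}$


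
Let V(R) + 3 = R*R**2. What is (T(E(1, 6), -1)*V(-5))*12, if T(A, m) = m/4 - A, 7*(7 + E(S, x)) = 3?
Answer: -67968/7 ≈ -9709.7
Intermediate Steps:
V(R) = -3 + R**3 (V(R) = -3 + R*R**2 = -3 + R**3)
E(S, x) = -46/7 (E(S, x) = -7 + (1/7)*3 = -7 + 3/7 = -46/7)
T(A, m) = -A + m/4 (T(A, m) = m*(1/4) - A = m/4 - A = -A + m/4)
(T(E(1, 6), -1)*V(-5))*12 = ((-1*(-46/7) + (1/4)*(-1))*(-3 + (-5)**3))*12 = ((46/7 - 1/4)*(-3 - 125))*12 = ((177/28)*(-128))*12 = -5664/7*12 = -67968/7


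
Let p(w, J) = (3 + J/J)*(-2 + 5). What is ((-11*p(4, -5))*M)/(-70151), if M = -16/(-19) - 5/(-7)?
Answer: 27324/9330083 ≈ 0.0029286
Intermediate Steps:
M = 207/133 (M = -16*(-1/19) - 5*(-⅐) = 16/19 + 5/7 = 207/133 ≈ 1.5564)
p(w, J) = 12 (p(w, J) = (3 + 1)*3 = 4*3 = 12)
((-11*p(4, -5))*M)/(-70151) = (-11*12*(207/133))/(-70151) = -132*207/133*(-1/70151) = -27324/133*(-1/70151) = 27324/9330083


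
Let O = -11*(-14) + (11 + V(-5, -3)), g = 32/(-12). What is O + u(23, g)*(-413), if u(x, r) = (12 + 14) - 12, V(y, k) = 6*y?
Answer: -5647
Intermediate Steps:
g = -8/3 (g = 32*(-1/12) = -8/3 ≈ -2.6667)
u(x, r) = 14 (u(x, r) = 26 - 12 = 14)
O = 135 (O = -11*(-14) + (11 + 6*(-5)) = 154 + (11 - 30) = 154 - 19 = 135)
O + u(23, g)*(-413) = 135 + 14*(-413) = 135 - 5782 = -5647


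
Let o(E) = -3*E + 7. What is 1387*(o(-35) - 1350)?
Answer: -1717106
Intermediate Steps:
o(E) = 7 - 3*E
1387*(o(-35) - 1350) = 1387*((7 - 3*(-35)) - 1350) = 1387*((7 + 105) - 1350) = 1387*(112 - 1350) = 1387*(-1238) = -1717106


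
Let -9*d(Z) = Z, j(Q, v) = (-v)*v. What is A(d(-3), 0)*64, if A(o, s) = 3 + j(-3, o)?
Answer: 1664/9 ≈ 184.89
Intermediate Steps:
j(Q, v) = -v²
d(Z) = -Z/9
A(o, s) = 3 - o²
A(d(-3), 0)*64 = (3 - (-⅑*(-3))²)*64 = (3 - (⅓)²)*64 = (3 - 1*⅑)*64 = (3 - ⅑)*64 = (26/9)*64 = 1664/9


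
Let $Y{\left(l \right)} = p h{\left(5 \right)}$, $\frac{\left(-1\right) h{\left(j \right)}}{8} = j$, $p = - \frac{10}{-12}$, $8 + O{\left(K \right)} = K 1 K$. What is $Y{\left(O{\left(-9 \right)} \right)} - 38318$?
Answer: $- \frac{115054}{3} \approx -38351.0$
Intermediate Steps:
$O{\left(K \right)} = -8 + K^{2}$ ($O{\left(K \right)} = -8 + K 1 K = -8 + K K = -8 + K^{2}$)
$p = \frac{5}{6}$ ($p = \left(-10\right) \left(- \frac{1}{12}\right) = \frac{5}{6} \approx 0.83333$)
$h{\left(j \right)} = - 8 j$
$Y{\left(l \right)} = - \frac{100}{3}$ ($Y{\left(l \right)} = \frac{5 \left(\left(-8\right) 5\right)}{6} = \frac{5}{6} \left(-40\right) = - \frac{100}{3}$)
$Y{\left(O{\left(-9 \right)} \right)} - 38318 = - \frac{100}{3} - 38318 = - \frac{115054}{3}$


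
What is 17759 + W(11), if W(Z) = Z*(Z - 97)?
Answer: 16813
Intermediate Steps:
W(Z) = Z*(-97 + Z)
17759 + W(11) = 17759 + 11*(-97 + 11) = 17759 + 11*(-86) = 17759 - 946 = 16813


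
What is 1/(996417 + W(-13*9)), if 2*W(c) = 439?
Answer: 2/1993273 ≈ 1.0034e-6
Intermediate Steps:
W(c) = 439/2 (W(c) = (½)*439 = 439/2)
1/(996417 + W(-13*9)) = 1/(996417 + 439/2) = 1/(1993273/2) = 2/1993273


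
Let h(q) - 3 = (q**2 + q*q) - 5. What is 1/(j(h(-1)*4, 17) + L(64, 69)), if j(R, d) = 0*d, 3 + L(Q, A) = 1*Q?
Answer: 1/61 ≈ 0.016393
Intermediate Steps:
h(q) = -2 + 2*q**2 (h(q) = 3 + ((q**2 + q*q) - 5) = 3 + ((q**2 + q**2) - 5) = 3 + (2*q**2 - 5) = 3 + (-5 + 2*q**2) = -2 + 2*q**2)
L(Q, A) = -3 + Q (L(Q, A) = -3 + 1*Q = -3 + Q)
j(R, d) = 0
1/(j(h(-1)*4, 17) + L(64, 69)) = 1/(0 + (-3 + 64)) = 1/(0 + 61) = 1/61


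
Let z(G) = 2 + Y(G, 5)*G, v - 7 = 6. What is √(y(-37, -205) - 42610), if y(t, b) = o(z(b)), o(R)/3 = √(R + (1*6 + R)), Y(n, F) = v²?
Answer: √(-42610 + 12*I*√4330) ≈ 1.913 + 206.43*I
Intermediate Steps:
v = 13 (v = 7 + 6 = 13)
Y(n, F) = 169 (Y(n, F) = 13² = 169)
z(G) = 2 + 169*G
o(R) = 3*√(6 + 2*R) (o(R) = 3*√(R + (1*6 + R)) = 3*√(R + (6 + R)) = 3*√(6 + 2*R))
y(t, b) = 3*√(10 + 338*b) (y(t, b) = 3*√(6 + 2*(2 + 169*b)) = 3*√(6 + (4 + 338*b)) = 3*√(10 + 338*b))
√(y(-37, -205) - 42610) = √(3*√(10 + 338*(-205)) - 42610) = √(3*√(10 - 69290) - 42610) = √(3*√(-69280) - 42610) = √(3*(4*I*√4330) - 42610) = √(12*I*√4330 - 42610) = √(-42610 + 12*I*√4330)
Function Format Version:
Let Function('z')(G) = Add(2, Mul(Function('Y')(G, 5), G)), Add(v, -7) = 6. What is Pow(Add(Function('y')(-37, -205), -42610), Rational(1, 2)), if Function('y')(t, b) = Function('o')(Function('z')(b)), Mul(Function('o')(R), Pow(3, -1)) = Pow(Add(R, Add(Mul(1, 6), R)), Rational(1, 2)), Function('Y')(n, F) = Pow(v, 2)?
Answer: Pow(Add(-42610, Mul(12, I, Pow(4330, Rational(1, 2)))), Rational(1, 2)) ≈ Add(1.913, Mul(206.43, I))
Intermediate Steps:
v = 13 (v = Add(7, 6) = 13)
Function('Y')(n, F) = 169 (Function('Y')(n, F) = Pow(13, 2) = 169)
Function('z')(G) = Add(2, Mul(169, G))
Function('o')(R) = Mul(3, Pow(Add(6, Mul(2, R)), Rational(1, 2))) (Function('o')(R) = Mul(3, Pow(Add(R, Add(Mul(1, 6), R)), Rational(1, 2))) = Mul(3, Pow(Add(R, Add(6, R)), Rational(1, 2))) = Mul(3, Pow(Add(6, Mul(2, R)), Rational(1, 2))))
Function('y')(t, b) = Mul(3, Pow(Add(10, Mul(338, b)), Rational(1, 2))) (Function('y')(t, b) = Mul(3, Pow(Add(6, Mul(2, Add(2, Mul(169, b)))), Rational(1, 2))) = Mul(3, Pow(Add(6, Add(4, Mul(338, b))), Rational(1, 2))) = Mul(3, Pow(Add(10, Mul(338, b)), Rational(1, 2))))
Pow(Add(Function('y')(-37, -205), -42610), Rational(1, 2)) = Pow(Add(Mul(3, Pow(Add(10, Mul(338, -205)), Rational(1, 2))), -42610), Rational(1, 2)) = Pow(Add(Mul(3, Pow(Add(10, -69290), Rational(1, 2))), -42610), Rational(1, 2)) = Pow(Add(Mul(3, Pow(-69280, Rational(1, 2))), -42610), Rational(1, 2)) = Pow(Add(Mul(3, Mul(4, I, Pow(4330, Rational(1, 2)))), -42610), Rational(1, 2)) = Pow(Add(Mul(12, I, Pow(4330, Rational(1, 2))), -42610), Rational(1, 2)) = Pow(Add(-42610, Mul(12, I, Pow(4330, Rational(1, 2)))), Rational(1, 2))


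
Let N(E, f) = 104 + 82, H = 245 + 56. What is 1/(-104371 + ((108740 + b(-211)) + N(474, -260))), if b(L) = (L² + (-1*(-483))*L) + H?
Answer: -1/52536 ≈ -1.9035e-5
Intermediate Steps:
H = 301
N(E, f) = 186
b(L) = 301 + L² + 483*L (b(L) = (L² + (-1*(-483))*L) + 301 = (L² + 483*L) + 301 = 301 + L² + 483*L)
1/(-104371 + ((108740 + b(-211)) + N(474, -260))) = 1/(-104371 + ((108740 + (301 + (-211)² + 483*(-211))) + 186)) = 1/(-104371 + ((108740 + (301 + 44521 - 101913)) + 186)) = 1/(-104371 + ((108740 - 57091) + 186)) = 1/(-104371 + (51649 + 186)) = 1/(-104371 + 51835) = 1/(-52536) = -1/52536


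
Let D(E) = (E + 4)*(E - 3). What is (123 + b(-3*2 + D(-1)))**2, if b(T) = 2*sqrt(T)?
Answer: 15057 + 1476*I*sqrt(2) ≈ 15057.0 + 2087.4*I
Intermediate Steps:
D(E) = (-3 + E)*(4 + E) (D(E) = (4 + E)*(-3 + E) = (-3 + E)*(4 + E))
(123 + b(-3*2 + D(-1)))**2 = (123 + 2*sqrt(-3*2 + (-12 - 1 + (-1)**2)))**2 = (123 + 2*sqrt(-6 + (-12 - 1 + 1)))**2 = (123 + 2*sqrt(-6 - 12))**2 = (123 + 2*sqrt(-18))**2 = (123 + 2*(3*I*sqrt(2)))**2 = (123 + 6*I*sqrt(2))**2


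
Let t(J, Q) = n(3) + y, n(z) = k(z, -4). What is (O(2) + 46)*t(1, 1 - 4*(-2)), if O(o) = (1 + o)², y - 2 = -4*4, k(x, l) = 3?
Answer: -605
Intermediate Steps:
n(z) = 3
y = -14 (y = 2 - 4*4 = 2 - 16 = -14)
t(J, Q) = -11 (t(J, Q) = 3 - 14 = -11)
(O(2) + 46)*t(1, 1 - 4*(-2)) = ((1 + 2)² + 46)*(-11) = (3² + 46)*(-11) = (9 + 46)*(-11) = 55*(-11) = -605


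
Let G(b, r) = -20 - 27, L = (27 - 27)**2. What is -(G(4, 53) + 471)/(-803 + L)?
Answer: 424/803 ≈ 0.52802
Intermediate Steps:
L = 0 (L = 0**2 = 0)
G(b, r) = -47
-(G(4, 53) + 471)/(-803 + L) = -(-47 + 471)/(-803 + 0) = -424/(-803) = -424*(-1)/803 = -1*(-424/803) = 424/803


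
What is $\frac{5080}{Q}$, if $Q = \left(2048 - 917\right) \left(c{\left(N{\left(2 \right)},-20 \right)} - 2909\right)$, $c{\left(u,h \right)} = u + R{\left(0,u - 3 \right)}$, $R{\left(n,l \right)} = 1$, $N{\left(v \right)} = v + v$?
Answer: $- \frac{635}{410553} \approx -0.0015467$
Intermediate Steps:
$N{\left(v \right)} = 2 v$
$c{\left(u,h \right)} = 1 + u$ ($c{\left(u,h \right)} = u + 1 = 1 + u$)
$Q = -3284424$ ($Q = \left(2048 - 917\right) \left(\left(1 + 2 \cdot 2\right) - 2909\right) = 1131 \left(\left(1 + 4\right) - 2909\right) = 1131 \left(5 - 2909\right) = 1131 \left(-2904\right) = -3284424$)
$\frac{5080}{Q} = \frac{5080}{-3284424} = 5080 \left(- \frac{1}{3284424}\right) = - \frac{635}{410553}$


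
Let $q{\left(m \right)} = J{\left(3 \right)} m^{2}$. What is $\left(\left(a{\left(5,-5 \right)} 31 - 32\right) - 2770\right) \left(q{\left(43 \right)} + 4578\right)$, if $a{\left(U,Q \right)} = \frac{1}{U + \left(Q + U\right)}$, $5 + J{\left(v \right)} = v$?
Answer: $-2460304$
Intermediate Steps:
$J{\left(v \right)} = -5 + v$
$a{\left(U,Q \right)} = \frac{1}{Q + 2 U}$
$q{\left(m \right)} = - 2 m^{2}$ ($q{\left(m \right)} = \left(-5 + 3\right) m^{2} = - 2 m^{2}$)
$\left(\left(a{\left(5,-5 \right)} 31 - 32\right) - 2770\right) \left(q{\left(43 \right)} + 4578\right) = \left(\left(\frac{1}{-5 + 2 \cdot 5} \cdot 31 - 32\right) - 2770\right) \left(- 2 \cdot 43^{2} + 4578\right) = \left(\left(\frac{1}{-5 + 10} \cdot 31 - 32\right) - 2770\right) \left(\left(-2\right) 1849 + 4578\right) = \left(\left(\frac{1}{5} \cdot 31 - 32\right) - 2770\right) \left(-3698 + 4578\right) = \left(\left(\frac{1}{5} \cdot 31 - 32\right) - 2770\right) 880 = \left(\left(\frac{31}{5} - 32\right) - 2770\right) 880 = \left(- \frac{129}{5} - 2770\right) 880 = \left(- \frac{13979}{5}\right) 880 = -2460304$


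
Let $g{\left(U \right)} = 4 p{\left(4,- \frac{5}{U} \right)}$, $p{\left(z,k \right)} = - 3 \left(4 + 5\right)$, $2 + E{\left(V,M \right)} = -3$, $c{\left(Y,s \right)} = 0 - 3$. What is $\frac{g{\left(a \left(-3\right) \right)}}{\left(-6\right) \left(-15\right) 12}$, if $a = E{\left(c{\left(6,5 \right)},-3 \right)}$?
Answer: $- \frac{1}{10} \approx -0.1$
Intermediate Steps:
$c{\left(Y,s \right)} = -3$
$E{\left(V,M \right)} = -5$ ($E{\left(V,M \right)} = -2 - 3 = -5$)
$a = -5$
$p{\left(z,k \right)} = -27$ ($p{\left(z,k \right)} = \left(-3\right) 9 = -27$)
$g{\left(U \right)} = -108$ ($g{\left(U \right)} = 4 \left(-27\right) = -108$)
$\frac{g{\left(a \left(-3\right) \right)}}{\left(-6\right) \left(-15\right) 12} = - \frac{108}{\left(-6\right) \left(-15\right) 12} = - \frac{108}{90 \cdot 12} = - \frac{108}{1080} = \left(-108\right) \frac{1}{1080} = - \frac{1}{10}$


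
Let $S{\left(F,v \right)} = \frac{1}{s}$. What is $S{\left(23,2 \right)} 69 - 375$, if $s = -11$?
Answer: $- \frac{4194}{11} \approx -381.27$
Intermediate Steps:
$S{\left(F,v \right)} = - \frac{1}{11}$ ($S{\left(F,v \right)} = \frac{1}{-11} = - \frac{1}{11}$)
$S{\left(23,2 \right)} 69 - 375 = \left(- \frac{1}{11}\right) 69 - 375 = - \frac{69}{11} - 375 = - \frac{4194}{11}$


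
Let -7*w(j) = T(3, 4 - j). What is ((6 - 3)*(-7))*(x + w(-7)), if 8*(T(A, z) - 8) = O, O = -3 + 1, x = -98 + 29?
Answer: 5889/4 ≈ 1472.3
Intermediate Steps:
x = -69
O = -2
T(A, z) = 31/4 (T(A, z) = 8 + (⅛)*(-2) = 8 - ¼ = 31/4)
w(j) = -31/28 (w(j) = -⅐*31/4 = -31/28)
((6 - 3)*(-7))*(x + w(-7)) = ((6 - 3)*(-7))*(-69 - 31/28) = (3*(-7))*(-1963/28) = -21*(-1963/28) = 5889/4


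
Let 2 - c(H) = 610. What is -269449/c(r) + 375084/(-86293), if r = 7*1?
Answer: 23023511485/52466144 ≈ 438.83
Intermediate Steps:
r = 7
c(H) = -608 (c(H) = 2 - 1*610 = 2 - 610 = -608)
-269449/c(r) + 375084/(-86293) = -269449/(-608) + 375084/(-86293) = -269449*(-1/608) + 375084*(-1/86293) = 269449/608 - 375084/86293 = 23023511485/52466144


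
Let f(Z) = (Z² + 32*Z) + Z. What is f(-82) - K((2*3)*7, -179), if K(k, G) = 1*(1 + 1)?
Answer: 4016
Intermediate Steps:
f(Z) = Z² + 33*Z
K(k, G) = 2 (K(k, G) = 1*2 = 2)
f(-82) - K((2*3)*7, -179) = -82*(33 - 82) - 1*2 = -82*(-49) - 2 = 4018 - 2 = 4016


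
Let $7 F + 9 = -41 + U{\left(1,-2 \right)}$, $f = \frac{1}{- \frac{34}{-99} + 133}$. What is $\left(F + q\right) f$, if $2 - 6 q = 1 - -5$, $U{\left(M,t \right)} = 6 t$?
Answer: $- \frac{6600}{92407} \approx -0.071423$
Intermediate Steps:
$f = \frac{99}{13201}$ ($f = \frac{1}{\left(-34\right) \left(- \frac{1}{99}\right) + 133} = \frac{1}{\frac{34}{99} + 133} = \frac{1}{\frac{13201}{99}} = \frac{99}{13201} \approx 0.0074994$)
$F = - \frac{62}{7}$ ($F = - \frac{9}{7} + \frac{-41 + 6 \left(-2\right)}{7} = - \frac{9}{7} + \frac{-41 - 12}{7} = - \frac{9}{7} + \frac{1}{7} \left(-53\right) = - \frac{9}{7} - \frac{53}{7} = - \frac{62}{7} \approx -8.8571$)
$q = - \frac{2}{3}$ ($q = \frac{1}{3} - \frac{1 - -5}{6} = \frac{1}{3} - \frac{1 + 5}{6} = \frac{1}{3} - 1 = - \frac{2}{3} \approx -0.66667$)
$\left(F + q\right) f = \left(- \frac{62}{7} - \frac{2}{3}\right) \frac{99}{13201} = \left(- \frac{200}{21}\right) \frac{99}{13201} = - \frac{6600}{92407}$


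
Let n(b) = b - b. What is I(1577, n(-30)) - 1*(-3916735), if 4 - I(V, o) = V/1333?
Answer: 5221011510/1333 ≈ 3.9167e+6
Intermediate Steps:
n(b) = 0
I(V, o) = 4 - V/1333
I(1577, n(-30)) - 1*(-3916735) = (4 - 1/1333*1577) - 1*(-3916735) = (4 - 1577/1333) + 3916735 = 3755/1333 + 3916735 = 5221011510/1333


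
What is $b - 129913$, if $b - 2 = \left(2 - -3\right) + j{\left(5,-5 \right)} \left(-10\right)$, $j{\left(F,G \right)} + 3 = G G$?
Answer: $-130126$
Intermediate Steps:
$j{\left(F,G \right)} = -3 + G^{2}$ ($j{\left(F,G \right)} = -3 + G G = -3 + G^{2}$)
$b = -213$ ($b = 2 + \left(\left(2 - -3\right) + \left(-3 + \left(-5\right)^{2}\right) \left(-10\right)\right) = 2 + \left(\left(2 + 3\right) + \left(-3 + 25\right) \left(-10\right)\right) = 2 + \left(5 + 22 \left(-10\right)\right) = 2 + \left(5 - 220\right) = 2 - 215 = -213$)
$b - 129913 = -213 - 129913 = -130126$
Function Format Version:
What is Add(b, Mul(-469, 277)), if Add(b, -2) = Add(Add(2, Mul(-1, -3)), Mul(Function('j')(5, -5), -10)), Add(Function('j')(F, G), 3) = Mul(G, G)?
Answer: -130126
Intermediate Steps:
Function('j')(F, G) = Add(-3, Pow(G, 2)) (Function('j')(F, G) = Add(-3, Mul(G, G)) = Add(-3, Pow(G, 2)))
b = -213 (b = Add(2, Add(Add(2, Mul(-1, -3)), Mul(Add(-3, Pow(-5, 2)), -10))) = Add(2, Add(Add(2, 3), Mul(Add(-3, 25), -10))) = Add(2, Add(5, Mul(22, -10))) = Add(2, Add(5, -220)) = Add(2, -215) = -213)
Add(b, Mul(-469, 277)) = Add(-213, Mul(-469, 277)) = Add(-213, -129913) = -130126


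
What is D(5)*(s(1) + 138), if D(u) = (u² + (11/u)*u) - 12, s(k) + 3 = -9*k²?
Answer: 3024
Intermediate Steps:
s(k) = -3 - 9*k²
D(u) = -1 + u² (D(u) = (u² + 11) - 12 = (11 + u²) - 12 = -1 + u²)
D(5)*(s(1) + 138) = (-1 + 5²)*((-3 - 9*1²) + 138) = (-1 + 25)*((-3 - 9*1) + 138) = 24*((-3 - 9) + 138) = 24*(-12 + 138) = 24*126 = 3024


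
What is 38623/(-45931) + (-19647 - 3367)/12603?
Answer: -1543821703/578868393 ≈ -2.6670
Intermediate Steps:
38623/(-45931) + (-19647 - 3367)/12603 = 38623*(-1/45931) - 23014*1/12603 = -38623/45931 - 23014/12603 = -1543821703/578868393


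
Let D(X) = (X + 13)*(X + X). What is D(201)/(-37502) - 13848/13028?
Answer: -205012560/61072007 ≈ -3.3569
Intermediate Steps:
D(X) = 2*X*(13 + X) (D(X) = (13 + X)*(2*X) = 2*X*(13 + X))
D(201)/(-37502) - 13848/13028 = (2*201*(13 + 201))/(-37502) - 13848/13028 = (2*201*214)*(-1/37502) - 13848*1/13028 = 86028*(-1/37502) - 3462/3257 = -43014/18751 - 3462/3257 = -205012560/61072007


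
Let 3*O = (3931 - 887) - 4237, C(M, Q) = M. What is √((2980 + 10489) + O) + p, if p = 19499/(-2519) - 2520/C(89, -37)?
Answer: -8083291/224191 + √117642/3 ≈ 78.275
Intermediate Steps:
O = -1193/3 (O = ((3931 - 887) - 4237)/3 = (3044 - 4237)/3 = (⅓)*(-1193) = -1193/3 ≈ -397.67)
p = -8083291/224191 (p = 19499/(-2519) - 2520/89 = 19499*(-1/2519) - 2520*1/89 = -19499/2519 - 2520/89 = -8083291/224191 ≈ -36.055)
√((2980 + 10489) + O) + p = √((2980 + 10489) - 1193/3) - 8083291/224191 = √(13469 - 1193/3) - 8083291/224191 = √(39214/3) - 8083291/224191 = √117642/3 - 8083291/224191 = -8083291/224191 + √117642/3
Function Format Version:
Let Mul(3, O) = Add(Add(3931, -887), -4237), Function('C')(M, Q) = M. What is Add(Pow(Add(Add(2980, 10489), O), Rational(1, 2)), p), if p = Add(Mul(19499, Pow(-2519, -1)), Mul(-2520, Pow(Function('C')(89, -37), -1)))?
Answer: Add(Rational(-8083291, 224191), Mul(Rational(1, 3), Pow(117642, Rational(1, 2)))) ≈ 78.275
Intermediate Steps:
O = Rational(-1193, 3) (O = Mul(Rational(1, 3), Add(Add(3931, -887), -4237)) = Mul(Rational(1, 3), Add(3044, -4237)) = Mul(Rational(1, 3), -1193) = Rational(-1193, 3) ≈ -397.67)
p = Rational(-8083291, 224191) (p = Add(Mul(19499, Pow(-2519, -1)), Mul(-2520, Pow(89, -1))) = Add(Mul(19499, Rational(-1, 2519)), Mul(-2520, Rational(1, 89))) = Add(Rational(-19499, 2519), Rational(-2520, 89)) = Rational(-8083291, 224191) ≈ -36.055)
Add(Pow(Add(Add(2980, 10489), O), Rational(1, 2)), p) = Add(Pow(Add(Add(2980, 10489), Rational(-1193, 3)), Rational(1, 2)), Rational(-8083291, 224191)) = Add(Pow(Add(13469, Rational(-1193, 3)), Rational(1, 2)), Rational(-8083291, 224191)) = Add(Pow(Rational(39214, 3), Rational(1, 2)), Rational(-8083291, 224191)) = Add(Mul(Rational(1, 3), Pow(117642, Rational(1, 2))), Rational(-8083291, 224191)) = Add(Rational(-8083291, 224191), Mul(Rational(1, 3), Pow(117642, Rational(1, 2))))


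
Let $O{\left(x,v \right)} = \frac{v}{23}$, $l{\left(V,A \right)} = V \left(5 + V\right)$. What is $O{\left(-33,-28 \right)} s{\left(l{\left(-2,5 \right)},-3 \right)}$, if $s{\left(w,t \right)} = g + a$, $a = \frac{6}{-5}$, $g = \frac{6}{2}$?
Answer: $- \frac{252}{115} \approx -2.1913$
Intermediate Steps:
$g = 3$ ($g = 6 \cdot \frac{1}{2} = 3$)
$a = - \frac{6}{5}$ ($a = 6 \left(- \frac{1}{5}\right) = - \frac{6}{5} \approx -1.2$)
$O{\left(x,v \right)} = \frac{v}{23}$ ($O{\left(x,v \right)} = v \frac{1}{23} = \frac{v}{23}$)
$s{\left(w,t \right)} = \frac{9}{5}$ ($s{\left(w,t \right)} = 3 - \frac{6}{5} = \frac{9}{5}$)
$O{\left(-33,-28 \right)} s{\left(l{\left(-2,5 \right)},-3 \right)} = \frac{1}{23} \left(-28\right) \frac{9}{5} = \left(- \frac{28}{23}\right) \frac{9}{5} = - \frac{252}{115}$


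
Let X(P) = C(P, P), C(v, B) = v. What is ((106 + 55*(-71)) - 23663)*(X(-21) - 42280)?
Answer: 1161670062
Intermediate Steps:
X(P) = P
((106 + 55*(-71)) - 23663)*(X(-21) - 42280) = ((106 + 55*(-71)) - 23663)*(-21 - 42280) = ((106 - 3905) - 23663)*(-42301) = (-3799 - 23663)*(-42301) = -27462*(-42301) = 1161670062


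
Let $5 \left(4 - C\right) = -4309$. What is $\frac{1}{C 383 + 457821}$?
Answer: $\frac{5}{3947112} \approx 1.2667 \cdot 10^{-6}$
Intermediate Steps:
$C = \frac{4329}{5}$ ($C = 4 - - \frac{4309}{5} = 4 + \frac{4309}{5} = \frac{4329}{5} \approx 865.8$)
$\frac{1}{C 383 + 457821} = \frac{1}{\frac{4329}{5} \cdot 383 + 457821} = \frac{1}{\frac{1658007}{5} + 457821} = \frac{1}{\frac{3947112}{5}} = \frac{5}{3947112}$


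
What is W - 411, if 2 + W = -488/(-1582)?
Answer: -326439/791 ≈ -412.69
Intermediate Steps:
W = -1338/791 (W = -2 - 488/(-1582) = -2 - 488*(-1/1582) = -2 + 244/791 = -1338/791 ≈ -1.6915)
W - 411 = -1338/791 - 411 = -326439/791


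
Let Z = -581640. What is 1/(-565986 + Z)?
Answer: -1/1147626 ≈ -8.7136e-7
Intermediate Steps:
1/(-565986 + Z) = 1/(-565986 - 581640) = 1/(-1147626) = -1/1147626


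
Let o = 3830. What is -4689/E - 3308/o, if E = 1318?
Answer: -11159407/2523970 ≈ -4.4214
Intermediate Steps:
-4689/E - 3308/o = -4689/1318 - 3308/3830 = -4689*1/1318 - 3308*1/3830 = -4689/1318 - 1654/1915 = -11159407/2523970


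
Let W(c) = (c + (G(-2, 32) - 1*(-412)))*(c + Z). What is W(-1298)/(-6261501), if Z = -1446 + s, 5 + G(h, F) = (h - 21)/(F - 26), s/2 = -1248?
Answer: -14066780/18784503 ≈ -0.74885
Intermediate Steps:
s = -2496 (s = 2*(-1248) = -2496)
G(h, F) = -5 + (-21 + h)/(-26 + F) (G(h, F) = -5 + (h - 21)/(F - 26) = -5 + (-21 + h)/(-26 + F))
Z = -3942 (Z = -1446 - 2496 = -3942)
W(c) = (-3942 + c)*(2419/6 + c) (W(c) = (c + ((109 - 2 - 5*32)/(-26 + 32) - 1*(-412)))*(c - 3942) = (c + ((109 - 2 - 160)/6 + 412))*(-3942 + c) = (c + ((⅙)*(-53) + 412))*(-3942 + c) = (c + (-53/6 + 412))*(-3942 + c) = (c + 2419/6)*(-3942 + c) = (2419/6 + c)*(-3942 + c) = (-3942 + c)*(2419/6 + c))
W(-1298)/(-6261501) = (-1589283 + (-1298)² - 21233/6*(-1298))/(-6261501) = (-1589283 + 1684804 + 13780217/3)*(-1/6261501) = (14066780/3)*(-1/6261501) = -14066780/18784503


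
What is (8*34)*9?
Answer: 2448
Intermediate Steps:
(8*34)*9 = 272*9 = 2448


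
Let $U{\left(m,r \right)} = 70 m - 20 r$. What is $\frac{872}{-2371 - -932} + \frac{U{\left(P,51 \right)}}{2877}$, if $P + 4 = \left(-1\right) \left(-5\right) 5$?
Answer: $- \frac{620398}{1380001} \approx -0.44956$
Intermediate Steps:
$P = 21$ ($P = -4 + \left(-1\right) \left(-5\right) 5 = -4 + 5 \cdot 5 = -4 + 25 = 21$)
$U{\left(m,r \right)} = - 20 r + 70 m$
$\frac{872}{-2371 - -932} + \frac{U{\left(P,51 \right)}}{2877} = \frac{872}{-2371 - -932} + \frac{\left(-20\right) 51 + 70 \cdot 21}{2877} = \frac{872}{-2371 + 932} + \left(-1020 + 1470\right) \frac{1}{2877} = \frac{872}{-1439} + 450 \cdot \frac{1}{2877} = 872 \left(- \frac{1}{1439}\right) + \frac{150}{959} = - \frac{872}{1439} + \frac{150}{959} = - \frac{620398}{1380001}$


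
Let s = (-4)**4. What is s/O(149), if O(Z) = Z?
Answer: 256/149 ≈ 1.7181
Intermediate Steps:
s = 256
s/O(149) = 256/149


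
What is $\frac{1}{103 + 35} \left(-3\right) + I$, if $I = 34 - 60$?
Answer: $- \frac{1197}{46} \approx -26.022$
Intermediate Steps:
$I = -26$
$\frac{1}{103 + 35} \left(-3\right) + I = \frac{1}{103 + 35} \left(-3\right) - 26 = \frac{1}{138} \left(-3\right) - 26 = - \frac{1}{46} - 26 = - \frac{1197}{46}$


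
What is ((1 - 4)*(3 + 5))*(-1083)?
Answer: 25992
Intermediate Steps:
((1 - 4)*(3 + 5))*(-1083) = -3*8*(-1083) = -24*(-1083) = 25992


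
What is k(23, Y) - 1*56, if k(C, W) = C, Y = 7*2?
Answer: -33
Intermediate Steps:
Y = 14
k(23, Y) - 1*56 = 23 - 1*56 = 23 - 56 = -33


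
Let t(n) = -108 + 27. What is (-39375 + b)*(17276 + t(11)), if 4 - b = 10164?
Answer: -851754325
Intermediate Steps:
b = -10160 (b = 4 - 1*10164 = 4 - 10164 = -10160)
t(n) = -81
(-39375 + b)*(17276 + t(11)) = (-39375 - 10160)*(17276 - 81) = -49535*17195 = -851754325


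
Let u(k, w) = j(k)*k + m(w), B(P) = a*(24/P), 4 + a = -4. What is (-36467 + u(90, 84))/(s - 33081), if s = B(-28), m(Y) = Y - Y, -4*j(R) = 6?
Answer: 256214/231519 ≈ 1.1067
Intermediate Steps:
a = -8 (a = -4 - 4 = -8)
B(P) = -192/P
j(R) = -3/2 (j(R) = -1/4*6 = -3/2)
m(Y) = 0
u(k, w) = -3*k/2 (u(k, w) = -3*k/2 + 0 = -3*k/2)
s = 48/7 (s = -192/(-28) = -192*(-1/28) = 48/7 ≈ 6.8571)
(-36467 + u(90, 84))/(s - 33081) = (-36467 - 3/2*90)/(48/7 - 33081) = (-36467 - 135)/(-231519/7) = -36602*(-7/231519) = 256214/231519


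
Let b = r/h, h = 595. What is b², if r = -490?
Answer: 196/289 ≈ 0.67820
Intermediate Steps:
b = -14/17 (b = -490/595 = -490*1/595 = -14/17 ≈ -0.82353)
b² = (-14/17)² = 196/289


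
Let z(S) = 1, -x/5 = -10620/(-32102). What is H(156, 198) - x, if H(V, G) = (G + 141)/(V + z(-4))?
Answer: 9609639/2520007 ≈ 3.8133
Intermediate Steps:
x = -26550/16051 (x = -(-53100)/(-32102) = -(-53100)*(-1)/32102 = -5*5310/16051 = -26550/16051 ≈ -1.6541)
H(V, G) = (141 + G)/(1 + V) (H(V, G) = (G + 141)/(V + 1) = (141 + G)/(1 + V))
H(156, 198) - x = (141 + 198)/(1 + 156) - 1*(-26550/16051) = 339/157 + 26550/16051 = 9609639/2520007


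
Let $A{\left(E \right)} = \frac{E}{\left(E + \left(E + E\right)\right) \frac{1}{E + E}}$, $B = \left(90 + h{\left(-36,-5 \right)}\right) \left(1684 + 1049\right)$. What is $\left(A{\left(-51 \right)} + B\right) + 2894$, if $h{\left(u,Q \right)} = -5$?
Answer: $235165$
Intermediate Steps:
$B = 232305$ ($B = \left(90 - 5\right) \left(1684 + 1049\right) = 85 \cdot 2733 = 232305$)
$A{\left(E \right)} = \frac{2 E}{3}$ ($A{\left(E \right)} = \frac{E}{\left(E + 2 E\right) \frac{1}{2 E}} = \frac{E}{3 E \frac{1}{2 E}} = \frac{E}{\frac{3}{2}} = E \frac{2}{3} = \frac{2 E}{3}$)
$\left(A{\left(-51 \right)} + B\right) + 2894 = \left(\frac{2}{3} \left(-51\right) + 232305\right) + 2894 = \left(-34 + 232305\right) + 2894 = 232271 + 2894 = 235165$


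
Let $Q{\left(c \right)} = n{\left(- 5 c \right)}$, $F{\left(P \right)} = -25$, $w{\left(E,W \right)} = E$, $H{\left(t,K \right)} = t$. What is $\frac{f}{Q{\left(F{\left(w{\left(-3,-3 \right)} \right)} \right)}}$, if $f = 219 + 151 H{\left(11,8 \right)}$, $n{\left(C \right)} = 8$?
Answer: $235$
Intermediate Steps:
$f = 1880$ ($f = 219 + 151 \cdot 11 = 219 + 1661 = 1880$)
$Q{\left(c \right)} = 8$
$\frac{f}{Q{\left(F{\left(w{\left(-3,-3 \right)} \right)} \right)}} = \frac{1880}{8} = 1880 \cdot \frac{1}{8} = 235$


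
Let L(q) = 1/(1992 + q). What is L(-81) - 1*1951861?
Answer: -3730006370/1911 ≈ -1.9519e+6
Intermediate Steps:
L(-81) - 1*1951861 = 1/(1992 - 81) - 1*1951861 = 1/1911 - 1951861 = -3730006370/1911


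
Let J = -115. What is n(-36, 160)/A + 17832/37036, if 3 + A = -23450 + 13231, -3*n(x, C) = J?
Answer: 135644243/283936494 ≈ 0.47773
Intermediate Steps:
n(x, C) = 115/3 (n(x, C) = -1/3*(-115) = 115/3)
A = -10222 (A = -3 + (-23450 + 13231) = -3 - 10219 = -10222)
n(-36, 160)/A + 17832/37036 = (115/3)/(-10222) + 17832/37036 = (115/3)*(-1/10222) + 17832*(1/37036) = -115/30666 + 4458/9259 = 135644243/283936494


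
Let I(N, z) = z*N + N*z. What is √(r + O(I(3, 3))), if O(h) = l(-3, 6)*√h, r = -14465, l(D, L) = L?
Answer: √(-14465 + 18*√2) ≈ 120.16*I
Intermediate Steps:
I(N, z) = 2*N*z (I(N, z) = N*z + N*z = 2*N*z)
O(h) = 6*√h
√(r + O(I(3, 3))) = √(-14465 + 6*√(2*3*3)) = √(-14465 + 6*√18) = √(-14465 + 6*(3*√2)) = √(-14465 + 18*√2)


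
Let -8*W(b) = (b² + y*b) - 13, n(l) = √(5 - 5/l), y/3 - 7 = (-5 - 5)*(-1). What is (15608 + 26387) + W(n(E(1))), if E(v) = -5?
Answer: 335967/8 - 51*√6/8 ≈ 41980.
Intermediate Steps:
y = 51 (y = 21 + 3*((-5 - 5)*(-1)) = 21 + 3*(-10*(-1)) = 21 + 3*10 = 21 + 30 = 51)
W(b) = 13/8 - 51*b/8 - b²/8 (W(b) = -((b² + 51*b) - 13)/8 = -(-13 + b² + 51*b)/8 = 13/8 - 51*b/8 - b²/8)
(15608 + 26387) + W(n(E(1))) = (15608 + 26387) + (13/8 - 51*√(5 - 5/(-5))/8 - (√(5 - 5/(-5)))²/8) = 41995 + (13/8 - 51*√(5 - 5*(-⅕))/8 - (√(5 - 5*(-⅕)))²/8) = 41995 + (13/8 - 51*√(5 + 1)/8 - (√(5 + 1))²/8) = 41995 + (13/8 - 51*√6/8 - (√6)²/8) = 41995 + (13/8 - 51*√6/8 - ⅛*6) = 41995 + (13/8 - 51*√6/8 - ¾) = 41995 + (7/8 - 51*√6/8) = 335967/8 - 51*√6/8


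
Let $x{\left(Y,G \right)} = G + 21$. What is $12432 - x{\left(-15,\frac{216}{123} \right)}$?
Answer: $\frac{508779}{41} \approx 12409.0$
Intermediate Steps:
$x{\left(Y,G \right)} = 21 + G$
$12432 - x{\left(-15,\frac{216}{123} \right)} = 12432 - \left(21 + \frac{216}{123}\right) = 12432 - \left(21 + 216 \cdot \frac{1}{123}\right) = 12432 - \left(21 + \frac{72}{41}\right) = 12432 - \frac{933}{41} = \frac{508779}{41}$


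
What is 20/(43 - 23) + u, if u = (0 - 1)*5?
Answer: -4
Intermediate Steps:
u = -5 (u = -1*5 = -5)
20/(43 - 23) + u = 20/(43 - 23) - 5 = 20/20 - 5 = 20*(1/20) - 5 = 1 - 5 = -4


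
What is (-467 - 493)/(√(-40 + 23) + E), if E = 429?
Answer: -205920/92029 + 480*I*√17/92029 ≈ -2.2376 + 0.021505*I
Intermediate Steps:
(-467 - 493)/(√(-40 + 23) + E) = (-467 - 493)/(√(-40 + 23) + 429) = -960/(√(-17) + 429) = -960/(I*√17 + 429) = -960/(429 + I*√17)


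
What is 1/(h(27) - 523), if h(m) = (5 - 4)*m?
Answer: -1/496 ≈ -0.0020161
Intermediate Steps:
h(m) = m (h(m) = 1*m = m)
1/(h(27) - 523) = 1/(27 - 523) = 1/(-496) = -1/496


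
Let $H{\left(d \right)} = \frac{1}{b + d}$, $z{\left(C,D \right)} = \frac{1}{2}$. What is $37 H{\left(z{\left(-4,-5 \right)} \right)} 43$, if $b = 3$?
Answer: $\frac{3182}{7} \approx 454.57$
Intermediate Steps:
$z{\left(C,D \right)} = \frac{1}{2}$
$H{\left(d \right)} = \frac{1}{3 + d}$
$37 H{\left(z{\left(-4,-5 \right)} \right)} 43 = \frac{37}{3 + \frac{1}{2}} \cdot 43 = \frac{37}{\frac{7}{2}} \cdot 43 = 37 \cdot \frac{2}{7} \cdot 43 = \frac{74}{7} \cdot 43 = \frac{3182}{7}$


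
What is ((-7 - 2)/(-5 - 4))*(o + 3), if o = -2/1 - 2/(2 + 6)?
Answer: ¾ ≈ 0.75000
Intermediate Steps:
o = -9/4 (o = -2*1 - 2/8 = -2 - 2*⅛ = -2 - ¼ = -9/4 ≈ -2.2500)
((-7 - 2)/(-5 - 4))*(o + 3) = ((-7 - 2)/(-5 - 4))*(-9/4 + 3) = -9/(-9)*(¾) = -9*(-⅑)*(¾) = 1*(¾) = ¾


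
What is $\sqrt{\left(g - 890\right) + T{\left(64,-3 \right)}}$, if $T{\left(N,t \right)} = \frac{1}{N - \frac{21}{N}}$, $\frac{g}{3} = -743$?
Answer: $\frac{i \sqrt{2071707343}}{815} \approx 55.848 i$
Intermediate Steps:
$g = -2229$ ($g = 3 \left(-743\right) = -2229$)
$\sqrt{\left(g - 890\right) + T{\left(64,-3 \right)}} = \sqrt{\left(-2229 - 890\right) + \frac{64}{-21 + 64^{2}}} = \sqrt{\left(-2229 - 890\right) + \frac{64}{-21 + 4096}} = \sqrt{-3119 + \frac{64}{4075}} = \sqrt{- \frac{12709861}{4075}} = \frac{i \sqrt{2071707343}}{815}$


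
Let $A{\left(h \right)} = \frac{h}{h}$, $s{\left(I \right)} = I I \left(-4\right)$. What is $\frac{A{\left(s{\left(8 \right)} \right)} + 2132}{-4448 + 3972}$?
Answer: $- \frac{2133}{476} \approx -4.4811$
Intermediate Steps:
$s{\left(I \right)} = - 4 I^{2}$ ($s{\left(I \right)} = I^{2} \left(-4\right) = - 4 I^{2}$)
$A{\left(h \right)} = 1$
$\frac{A{\left(s{\left(8 \right)} \right)} + 2132}{-4448 + 3972} = \frac{1 + 2132}{-4448 + 3972} = \frac{2133}{-476} = 2133 \left(- \frac{1}{476}\right) = - \frac{2133}{476}$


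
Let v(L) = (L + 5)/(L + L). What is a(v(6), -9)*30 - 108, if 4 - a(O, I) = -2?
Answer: 72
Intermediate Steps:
v(L) = (5 + L)/(2*L) (v(L) = (5 + L)/((2*L)) = (5 + L)*(1/(2*L)) = (5 + L)/(2*L))
a(O, I) = 6 (a(O, I) = 4 - 1*(-2) = 4 + 2 = 6)
a(v(6), -9)*30 - 108 = 6*30 - 108 = 180 - 108 = 72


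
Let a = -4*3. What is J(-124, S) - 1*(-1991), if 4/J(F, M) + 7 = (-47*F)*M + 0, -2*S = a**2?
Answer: 835469389/419623 ≈ 1991.0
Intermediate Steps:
a = -12
S = -72 (S = -1/2*(-12)**2 = -1/2*144 = -72)
J(F, M) = 4/(-7 - 47*F*M) (J(F, M) = 4/(-7 + ((-47*F)*M + 0)) = 4/(-7 + (-47*F*M + 0)) = 4/(-7 - 47*F*M))
J(-124, S) - 1*(-1991) = -4/(7 + 47*(-124)*(-72)) - 1*(-1991) = -4/(7 + 419616) + 1991 = -4/419623 + 1991 = 835469389/419623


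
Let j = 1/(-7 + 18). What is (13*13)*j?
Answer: 169/11 ≈ 15.364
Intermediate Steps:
j = 1/11 ≈ 0.090909
(13*13)*j = (13*13)*(1/11) = 169*(1/11) = 169/11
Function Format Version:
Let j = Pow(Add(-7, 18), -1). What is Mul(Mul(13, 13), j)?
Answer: Rational(169, 11) ≈ 15.364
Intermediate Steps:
j = Rational(1, 11) (j = Pow(11, -1) = Rational(1, 11) ≈ 0.090909)
Mul(Mul(13, 13), j) = Mul(Mul(13, 13), Rational(1, 11)) = Mul(169, Rational(1, 11)) = Rational(169, 11)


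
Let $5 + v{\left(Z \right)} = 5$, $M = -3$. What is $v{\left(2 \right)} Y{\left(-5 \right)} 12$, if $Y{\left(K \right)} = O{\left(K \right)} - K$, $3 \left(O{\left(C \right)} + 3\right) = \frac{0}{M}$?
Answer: $0$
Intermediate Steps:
$O{\left(C \right)} = -3$ ($O{\left(C \right)} = -3 + \frac{0 \frac{1}{-3}}{3} = -3 + \frac{0 \left(- \frac{1}{3}\right)}{3} = -3 + \frac{1}{3} \cdot 0 = -3 + 0 = -3$)
$v{\left(Z \right)} = 0$ ($v{\left(Z \right)} = -5 + 5 = 0$)
$Y{\left(K \right)} = -3 - K$
$v{\left(2 \right)} Y{\left(-5 \right)} 12 = 0 \left(-3 - -5\right) 12 = 0 \left(-3 + 5\right) 12 = 0 \cdot 2 \cdot 12 = 0 \cdot 12 = 0$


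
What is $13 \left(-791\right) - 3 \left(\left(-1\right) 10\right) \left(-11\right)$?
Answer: $-10613$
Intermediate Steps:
$13 \left(-791\right) - 3 \left(\left(-1\right) 10\right) \left(-11\right) = -10283 - 3 \left(-10\right) \left(-11\right) = -10283 - \left(-30\right) \left(-11\right) = -10283 - 330 = -10613$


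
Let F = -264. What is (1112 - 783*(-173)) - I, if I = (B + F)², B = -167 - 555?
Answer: -835625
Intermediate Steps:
B = -722
I = 972196 (I = (-722 - 264)² = (-986)² = 972196)
(1112 - 783*(-173)) - I = (1112 - 783*(-173)) - 1*972196 = (1112 + 135459) - 972196 = 136571 - 972196 = -835625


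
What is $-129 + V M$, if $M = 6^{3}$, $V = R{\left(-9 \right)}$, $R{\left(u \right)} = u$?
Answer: $-2073$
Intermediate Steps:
$V = -9$
$M = 216$
$-129 + V M = -129 - 1944 = -2073$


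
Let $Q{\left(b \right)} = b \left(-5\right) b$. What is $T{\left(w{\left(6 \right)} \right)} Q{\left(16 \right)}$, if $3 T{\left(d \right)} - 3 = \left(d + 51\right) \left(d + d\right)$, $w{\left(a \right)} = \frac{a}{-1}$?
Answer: $229120$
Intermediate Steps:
$Q{\left(b \right)} = - 5 b^{2}$ ($Q{\left(b \right)} = - 5 b b = - 5 b^{2}$)
$w{\left(a \right)} = - a$ ($w{\left(a \right)} = a \left(-1\right) = - a$)
$T{\left(d \right)} = 1 + \frac{2 d \left(51 + d\right)}{3}$ ($T{\left(d \right)} = 1 + \frac{\left(d + 51\right) \left(d + d\right)}{3} = 1 + \frac{\left(51 + d\right) 2 d}{3} = 1 + \frac{2 d \left(51 + d\right)}{3}$)
$T{\left(w{\left(6 \right)} \right)} Q{\left(16 \right)} = \left(1 + 34 \left(\left(-1\right) 6\right) + \frac{2 \left(\left(-1\right) 6\right)^{2}}{3}\right) \left(- 5 \cdot 16^{2}\right) = \left(1 + 34 \left(-6\right) + \frac{2 \left(-6\right)^{2}}{3}\right) \left(\left(-5\right) 256\right) = \left(1 - 204 + \frac{2}{3} \cdot 36\right) \left(-1280\right) = \left(1 - 204 + 24\right) \left(-1280\right) = \left(-179\right) \left(-1280\right) = 229120$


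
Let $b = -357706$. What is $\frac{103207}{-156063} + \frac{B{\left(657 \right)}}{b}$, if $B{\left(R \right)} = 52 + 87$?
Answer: $- \frac{36939455899}{55824671478} \approx -0.66171$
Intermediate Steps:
$B{\left(R \right)} = 139$
$\frac{103207}{-156063} + \frac{B{\left(657 \right)}}{b} = \frac{103207}{-156063} + \frac{139}{-357706} = 103207 \left(- \frac{1}{156063}\right) + 139 \left(- \frac{1}{357706}\right) = - \frac{103207}{156063} - \frac{139}{357706} = - \frac{36939455899}{55824671478}$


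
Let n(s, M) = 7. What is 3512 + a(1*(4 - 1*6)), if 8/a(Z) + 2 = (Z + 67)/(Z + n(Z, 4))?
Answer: 38640/11 ≈ 3512.7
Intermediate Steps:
a(Z) = 8/(-2 + (67 + Z)/(7 + Z)) (a(Z) = 8/(-2 + (Z + 67)/(Z + 7)) = 8/(-2 + (67 + Z)/(7 + Z)))
3512 + a(1*(4 - 1*6)) = 3512 + 8*(-7 - (4 - 1*6))/(-53 + 1*(4 - 1*6)) = 3512 + 8*(-7 - (4 - 6))/(-53 + 1*(4 - 6)) = 3512 + 8*(-7 - (-2))/(-53 + 1*(-2)) = 3512 + 8*(-7 - 1*(-2))/(-53 - 2) = 3512 + 8*(-7 + 2)/(-55) = 3512 + 8*(-1/55)*(-5) = 3512 + 8/11 = 38640/11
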